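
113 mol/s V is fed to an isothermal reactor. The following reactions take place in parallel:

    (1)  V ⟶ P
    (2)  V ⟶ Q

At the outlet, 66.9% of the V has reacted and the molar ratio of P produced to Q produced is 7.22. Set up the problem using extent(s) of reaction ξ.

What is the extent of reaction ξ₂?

ξ₂ = 9.2 mol/s

Conversion of V: V consumed = 0.669 × 113 = 75.6 mol/s = 1ξ₁ + 1ξ₂.
Selectivity: 1ξ₁ / (1ξ₂) = 7.22 → ξ₁ = 7.22 ξ₂.
Substitute: (1·7.22 + 1) ξ₂ = 75.6 → ξ₂ = 9.197 mol/s, ξ₁ = 66.4 mol/s.
Outlet amounts (n = n₀ + Σ ν·ξ):
  V: 113 − 1(66.4) − 1(9.197) = 37.4
  P: 0 + 1(66.4) = 66.4
  Q: 0 + 1(9.197) = 9.197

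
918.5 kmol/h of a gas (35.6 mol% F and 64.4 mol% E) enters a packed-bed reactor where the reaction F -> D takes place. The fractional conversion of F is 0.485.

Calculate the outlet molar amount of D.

F reacted = 0.485 × 327 = 158.6 kmol/h; ν_F = −1, so ξ = 158.6/1 = 158.6 kmol/h.
Outlet amounts (n = n₀ + ν ξ):
  F: 327 − 1(158.6) = 168.4
  D: 0 + 1(158.6) = 158.6
  E: 591.5 (inert)

159 kmol/h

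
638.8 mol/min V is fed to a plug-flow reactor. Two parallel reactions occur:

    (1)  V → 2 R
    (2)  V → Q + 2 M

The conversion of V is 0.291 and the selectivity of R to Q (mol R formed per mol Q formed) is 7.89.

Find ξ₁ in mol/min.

Conversion of V: V consumed = 0.291 × 638.8 = 185.9 mol/min = 1ξ₁ + 1ξ₂.
Selectivity: 2ξ₁ / (1ξ₂) = 7.89 → ξ₁ = 3.945 ξ₂.
Substitute: (1·3.945 + 1) ξ₂ = 185.9 → ξ₂ = 37.59 mol/min, ξ₁ = 148.3 mol/min.
Outlet amounts (n = n₀ + Σ ν·ξ):
  V: 638.8 − 1(148.3) − 1(37.59) = 452.9
  R: 0 + 2(148.3) = 296.6
  Q: 0 + 1(37.59) = 37.59
  M: 0 + 2(37.59) = 75.18

ξ₁ = 148 mol/min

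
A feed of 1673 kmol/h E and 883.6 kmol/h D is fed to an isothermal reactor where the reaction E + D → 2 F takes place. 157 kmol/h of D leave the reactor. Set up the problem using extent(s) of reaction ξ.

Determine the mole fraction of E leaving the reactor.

0.37

For D: n = n₀ − 1ξ → 157 = 883.6 − 1ξ, giving ξ = 726.6 kmol/h.
Outlet amounts (n = n₀ + ν ξ):
  E: 1673 − 1(726.6) = 946.4
  D: 883.6 − 1(726.6) = 157
  F: 0 + 2(726.6) = 1453
Total out = 2557 kmol/h; y_E = 946.4 / 2557 = 0.3702.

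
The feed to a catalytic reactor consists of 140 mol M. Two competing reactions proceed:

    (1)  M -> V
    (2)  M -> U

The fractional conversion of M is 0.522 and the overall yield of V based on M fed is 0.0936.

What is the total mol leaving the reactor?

140 mol

Yield of V: 1ξ₁ / 140 = 0.0936 → ξ₁ = 13.1 mol.
Conversion of M: 1ξ₁ + 1ξ₂ = 0.522 × 140 = 73.08 → ξ₂ = 59.98 mol.
Outlet amounts (n = n₀ + Σ ν·ξ):
  M: 140 − 1(13.1) − 1(59.98) = 66.92
  V: 0 + 1(13.1) = 13.1
  U: 0 + 1(59.98) = 59.98
Total out = 66.92 + 13.1 + 59.98 = 140 mol.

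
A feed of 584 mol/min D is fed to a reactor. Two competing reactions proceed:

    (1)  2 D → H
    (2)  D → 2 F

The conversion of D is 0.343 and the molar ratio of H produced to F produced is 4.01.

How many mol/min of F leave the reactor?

23.5 mol/min

Conversion of D: D consumed = 0.343 × 584 = 200.3 mol/min = 2ξ₁ + 1ξ₂.
Selectivity: 1ξ₁ / (2ξ₂) = 4.01 → ξ₁ = 8.02 ξ₂.
Substitute: (2·8.02 + 1) ξ₂ = 200.3 → ξ₂ = 11.76 mol/min, ξ₁ = 94.28 mol/min.
Outlet amounts (n = n₀ + Σ ν·ξ):
  D: 584 − 2(94.28) − 1(11.76) = 383.7
  H: 0 + 1(94.28) = 94.28
  F: 0 + 2(11.76) = 23.51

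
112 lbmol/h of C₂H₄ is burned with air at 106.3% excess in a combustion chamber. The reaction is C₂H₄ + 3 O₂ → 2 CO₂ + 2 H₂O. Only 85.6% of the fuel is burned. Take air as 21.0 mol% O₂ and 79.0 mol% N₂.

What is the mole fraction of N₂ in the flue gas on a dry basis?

Stoichiometric O₂ = 3 × 112 = 336 lbmol/h; O₂ fed = 336 × 2.063 = 693.2 lbmol/h.
N₂ fed = 693.2 × 79/21 = 2608 lbmol/h.
Fuel reacted = 0.856 × 112 → ξ = 95.87 lbmol/h.
Outlet (n = n₀ + ν ξ):
  C₂H₄: 112 − 1(95.87) = 16.13
  O₂: 693.2 − 3(95.87) = 405.6
  N₂: 2608 (inert)
  CO₂: 0 + 2(95.87) = 191.7
  H₂O: 0 + 2(95.87) = 191.7
Dry total = 3221 lbmol/h; y_N₂ (dry) = 2608 / 3221 = 0.8096.

0.81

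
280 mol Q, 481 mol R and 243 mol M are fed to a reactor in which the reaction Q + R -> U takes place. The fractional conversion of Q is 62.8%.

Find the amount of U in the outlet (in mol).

176 mol

Q reacted = 0.628 × 280 = 175.8 mol; ν_Q = −1, so ξ = 175.8/1 = 175.8 mol.
Outlet amounts (n = n₀ + ν ξ):
  Q: 280 − 1(175.8) = 104.2
  R: 481 − 1(175.8) = 305.2
  U: 0 + 1(175.8) = 175.8
  M: 243 (inert)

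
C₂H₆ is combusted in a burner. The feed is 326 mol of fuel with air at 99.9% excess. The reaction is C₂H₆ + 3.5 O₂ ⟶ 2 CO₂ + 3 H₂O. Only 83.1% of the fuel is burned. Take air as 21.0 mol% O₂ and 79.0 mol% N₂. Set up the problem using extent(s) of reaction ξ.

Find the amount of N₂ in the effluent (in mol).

8580 mol

Stoichiometric O₂ = 3.5 × 326 = 1141 mol; O₂ fed = 1141 × 1.999 = 2281 mol.
N₂ fed = 2281 × 79/21 = 8580 mol.
Fuel reacted = 0.831 × 326 → ξ = 270.9 mol.
Outlet (n = n₀ + ν ξ):
  C₂H₆: 326 − 1(270.9) = 55.09
  O₂: 2281 − 3.5(270.9) = 1333
  N₂: 8580 (inert)
  CO₂: 0 + 2(270.9) = 541.8
  H₂O: 0 + 3(270.9) = 812.7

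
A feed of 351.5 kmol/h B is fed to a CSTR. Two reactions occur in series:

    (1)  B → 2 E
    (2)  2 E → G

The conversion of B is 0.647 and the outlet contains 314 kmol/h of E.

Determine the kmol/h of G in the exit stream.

70.4 kmol/h

Conversion of B: B consumed = 1ξ₁ = 0.647 × 351.5 → ξ₁ = 227.4 kmol/h.
E balance: n_E = 0 + 2ξ₁ − 2ξ₂ = 314 → ξ₂ = (2·227.4 − 314)/2 = 70.42 kmol/h.
Outlet amounts (n = n₀ + Σ ν·ξ):
  B: 351.5 − 1(227.4) = 124.1
  E: 0 + 2(227.4) − 2(70.42) = 314
  G: 0 + 1(70.42) = 70.42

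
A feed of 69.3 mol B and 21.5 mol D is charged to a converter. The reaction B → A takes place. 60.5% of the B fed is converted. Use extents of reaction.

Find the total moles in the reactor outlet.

90.8 mol

B reacted = 0.605 × 69.3 = 41.93 mol; ν_B = −1, so ξ = 41.93/1 = 41.93 mol.
Outlet amounts (n = n₀ + ν ξ):
  B: 69.3 − 1(41.93) = 27.37
  A: 0 + 1(41.93) = 41.93
  D: 21.5 (inert)
Total out = 27.37 + 41.93 + 21.5 = 90.8 mol.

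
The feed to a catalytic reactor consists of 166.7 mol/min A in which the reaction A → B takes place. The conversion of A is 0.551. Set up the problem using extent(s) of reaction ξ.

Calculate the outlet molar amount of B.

91.9 mol/min

A reacted = 0.551 × 166.7 = 91.85 mol/min; ν_A = −1, so ξ = 91.85/1 = 91.85 mol/min.
Outlet amounts (n = n₀ + ν ξ):
  A: 166.7 − 1(91.85) = 74.85
  B: 0 + 1(91.85) = 91.85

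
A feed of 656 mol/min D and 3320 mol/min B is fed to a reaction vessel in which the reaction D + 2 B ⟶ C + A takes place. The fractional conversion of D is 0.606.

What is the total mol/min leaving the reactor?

D reacted = 0.606 × 656 = 397.5 mol/min; ν_D = −1, so ξ = 397.5/1 = 397.5 mol/min.
Outlet amounts (n = n₀ + ν ξ):
  D: 656 − 1(397.5) = 258.5
  B: 3320 − 2(397.5) = 2525
  C: 0 + 1(397.5) = 397.5
  A: 0 + 1(397.5) = 397.5
Total out = 258.5 + 2525 + 397.5 + 397.5 = 3578 mol/min.

3580 mol/min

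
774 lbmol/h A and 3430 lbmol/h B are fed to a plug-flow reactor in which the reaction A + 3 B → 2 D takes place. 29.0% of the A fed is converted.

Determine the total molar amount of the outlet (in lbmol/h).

3760 lbmol/h

A reacted = 0.29 × 774 = 224.5 lbmol/h; ν_A = −1, so ξ = 224.5/1 = 224.5 lbmol/h.
Outlet amounts (n = n₀ + ν ξ):
  A: 774 − 1(224.5) = 549.5
  B: 3430 − 3(224.5) = 2757
  D: 0 + 2(224.5) = 448.9
Total out = 549.5 + 2757 + 448.9 = 3755 lbmol/h.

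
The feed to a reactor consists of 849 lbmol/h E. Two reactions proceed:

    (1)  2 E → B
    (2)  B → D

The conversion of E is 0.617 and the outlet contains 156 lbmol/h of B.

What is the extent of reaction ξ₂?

ξ₂ = 106 lbmol/h

Conversion of E: E consumed = 2ξ₁ = 0.617 × 849 → ξ₁ = 261.9 lbmol/h.
B balance: n_B = 0 + 1ξ₁ − 1ξ₂ = 156 → ξ₂ = (1·261.9 − 156)/1 = 105.9 lbmol/h.
Outlet amounts (n = n₀ + Σ ν·ξ):
  E: 849 − 2(261.9) = 325.2
  B: 0 + 1(261.9) − 1(105.9) = 156
  D: 0 + 1(105.9) = 105.9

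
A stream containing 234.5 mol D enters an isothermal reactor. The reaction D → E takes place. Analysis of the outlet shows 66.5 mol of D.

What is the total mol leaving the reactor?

For D: n = n₀ − 1ξ → 66.5 = 234.5 − 1ξ, giving ξ = 168 mol.
Outlet amounts (n = n₀ + ν ξ):
  D: 234.5 − 1(168) = 66.5
  E: 0 + 1(168) = 168
Total out = 66.5 + 168 = 234.5 mol.

234 mol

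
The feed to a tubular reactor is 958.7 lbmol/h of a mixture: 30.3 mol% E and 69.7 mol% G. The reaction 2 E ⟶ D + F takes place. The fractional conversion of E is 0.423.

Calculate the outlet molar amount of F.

61.4 lbmol/h

E reacted = 0.423 × 290.5 = 122.9 lbmol/h; ν_E = −2, so ξ = 122.9/2 = 61.44 lbmol/h.
Outlet amounts (n = n₀ + ν ξ):
  E: 290.5 − 2(61.44) = 167.6
  D: 0 + 1(61.44) = 61.44
  F: 0 + 1(61.44) = 61.44
  G: 668.2 (inert)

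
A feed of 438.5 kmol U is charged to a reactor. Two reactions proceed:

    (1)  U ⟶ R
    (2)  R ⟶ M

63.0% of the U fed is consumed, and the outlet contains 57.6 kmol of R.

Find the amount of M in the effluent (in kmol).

Conversion of U: U consumed = 1ξ₁ = 0.63 × 438.5 → ξ₁ = 276.3 kmol.
R balance: n_R = 0 + 1ξ₁ − 1ξ₂ = 57.6 → ξ₂ = (1·276.3 − 57.6)/1 = 218.7 kmol.
Outlet amounts (n = n₀ + Σ ν·ξ):
  U: 438.5 − 1(276.3) = 162.2
  R: 0 + 1(276.3) − 1(218.7) = 57.6
  M: 0 + 1(218.7) = 218.7

219 kmol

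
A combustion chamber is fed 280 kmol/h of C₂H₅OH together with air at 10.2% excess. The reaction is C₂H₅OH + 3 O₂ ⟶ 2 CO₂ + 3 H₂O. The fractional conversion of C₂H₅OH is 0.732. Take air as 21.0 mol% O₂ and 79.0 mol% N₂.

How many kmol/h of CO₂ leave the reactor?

410 kmol/h

Stoichiometric O₂ = 3 × 280 = 840 kmol/h; O₂ fed = 840 × 1.102 = 925.7 kmol/h.
N₂ fed = 925.7 × 79/21 = 3482 kmol/h.
Fuel reacted = 0.732 × 280 → ξ = 205 kmol/h.
Outlet (n = n₀ + ν ξ):
  C₂H₅OH: 280 − 1(205) = 75.04
  O₂: 925.7 − 3(205) = 310.8
  N₂: 3482 (inert)
  CO₂: 0 + 2(205) = 409.9
  H₂O: 0 + 3(205) = 614.9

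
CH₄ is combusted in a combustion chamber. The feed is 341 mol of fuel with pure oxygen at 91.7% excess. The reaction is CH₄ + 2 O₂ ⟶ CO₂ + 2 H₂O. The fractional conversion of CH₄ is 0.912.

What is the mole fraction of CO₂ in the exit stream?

0.189

Stoichiometric O₂ = 2 × 341 = 682 mol; O₂ fed = 682 × 1.917 = 1307 mol.
Fuel reacted = 0.912 × 341 → ξ = 311 mol.
Outlet (n = n₀ + ν ξ):
  CH₄: 341 − 1(311) = 30.01
  O₂: 1307 − 2(311) = 685.4
  CO₂: 0 + 1(311) = 311
  H₂O: 0 + 2(311) = 622
Total out = 1648 mol; y_CO₂ = 311 / 1648 = 0.1887.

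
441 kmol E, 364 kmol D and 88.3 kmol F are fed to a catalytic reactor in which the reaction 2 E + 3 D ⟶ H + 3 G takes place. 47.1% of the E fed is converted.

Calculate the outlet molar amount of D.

52.4 kmol

E reacted = 0.471 × 441 = 207.7 kmol; ν_E = −2, so ξ = 207.7/2 = 103.9 kmol.
Outlet amounts (n = n₀ + ν ξ):
  E: 441 − 2(103.9) = 233.3
  D: 364 − 3(103.9) = 52.43
  H: 0 + 1(103.9) = 103.9
  G: 0 + 3(103.9) = 311.6
  F: 88.3 (inert)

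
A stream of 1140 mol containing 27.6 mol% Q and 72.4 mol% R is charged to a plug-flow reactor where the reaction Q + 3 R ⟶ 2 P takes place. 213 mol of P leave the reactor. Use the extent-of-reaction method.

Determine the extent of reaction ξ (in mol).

For P: n = n₀ + 2ξ → 213 = 0 + 2ξ, giving ξ = 106.5 mol.
Outlet amounts (n = n₀ + ν ξ):
  Q: 314.6 − 1(106.5) = 208.1
  R: 825.4 − 3(106.5) = 505.9
  P: 0 + 2(106.5) = 213

ξ = 106 mol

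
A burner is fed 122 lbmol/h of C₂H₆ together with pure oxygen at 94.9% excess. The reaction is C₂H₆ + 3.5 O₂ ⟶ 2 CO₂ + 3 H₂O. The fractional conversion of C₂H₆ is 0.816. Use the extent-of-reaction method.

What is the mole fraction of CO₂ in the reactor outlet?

Stoichiometric O₂ = 3.5 × 122 = 427 lbmol/h; O₂ fed = 427 × 1.949 = 832.2 lbmol/h.
Fuel reacted = 0.816 × 122 → ξ = 99.55 lbmol/h.
Outlet (n = n₀ + ν ξ):
  C₂H₆: 122 − 1(99.55) = 22.45
  O₂: 832.2 − 3.5(99.55) = 483.8
  CO₂: 0 + 2(99.55) = 199.1
  H₂O: 0 + 3(99.55) = 298.7
Total out = 1004 lbmol/h; y_CO₂ = 199.1 / 1004 = 0.1983.

0.198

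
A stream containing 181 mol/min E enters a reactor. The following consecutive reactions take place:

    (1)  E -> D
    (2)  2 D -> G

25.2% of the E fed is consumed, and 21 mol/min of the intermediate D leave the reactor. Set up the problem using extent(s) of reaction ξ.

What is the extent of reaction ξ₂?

ξ₂ = 12.3 mol/min

Conversion of E: E consumed = 1ξ₁ = 0.252 × 181 → ξ₁ = 45.61 mol/min.
D balance: n_D = 0 + 1ξ₁ − 2ξ₂ = 21 → ξ₂ = (1·45.61 − 21)/2 = 12.31 mol/min.
Outlet amounts (n = n₀ + Σ ν·ξ):
  E: 181 − 1(45.61) = 135.4
  D: 0 + 1(45.61) − 2(12.31) = 21
  G: 0 + 1(12.31) = 12.31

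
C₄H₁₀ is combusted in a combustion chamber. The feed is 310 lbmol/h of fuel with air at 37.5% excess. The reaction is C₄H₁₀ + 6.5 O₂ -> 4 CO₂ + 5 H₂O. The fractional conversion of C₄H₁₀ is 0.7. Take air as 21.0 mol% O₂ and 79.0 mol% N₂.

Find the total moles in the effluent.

Stoichiometric O₂ = 6.5 × 310 = 2015 lbmol/h; O₂ fed = 2015 × 1.375 = 2771 lbmol/h.
N₂ fed = 2771 × 79/21 = 10420 lbmol/h.
Fuel reacted = 0.7 × 310 → ξ = 217 lbmol/h.
Outlet (n = n₀ + ν ξ):
  C₄H₁₀: 310 − 1(217) = 93
  O₂: 2771 − 6.5(217) = 1360
  N₂: 10420 (inert)
  CO₂: 0 + 4(217) = 868
  H₂O: 0 + 5(217) = 1085
Total out = 93 + 1360 + 10420 + 868 + 1085 = 13830 lbmol/h.

13800 lbmol/h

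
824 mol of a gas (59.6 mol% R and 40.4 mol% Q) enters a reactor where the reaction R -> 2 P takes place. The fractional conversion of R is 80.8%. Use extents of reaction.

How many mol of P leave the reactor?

794 mol

R reacted = 0.808 × 491.1 = 396.8 mol; ν_R = −1, so ξ = 396.8/1 = 396.8 mol.
Outlet amounts (n = n₀ + ν ξ):
  R: 491.1 − 1(396.8) = 94.29
  P: 0 + 2(396.8) = 793.6
  Q: 332.9 (inert)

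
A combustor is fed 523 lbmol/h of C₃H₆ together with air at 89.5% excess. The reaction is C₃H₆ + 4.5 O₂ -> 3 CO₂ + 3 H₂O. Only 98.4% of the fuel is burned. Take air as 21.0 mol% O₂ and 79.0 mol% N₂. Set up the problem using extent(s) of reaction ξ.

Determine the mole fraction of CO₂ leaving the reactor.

0.0701

Stoichiometric O₂ = 4.5 × 523 = 2354 lbmol/h; O₂ fed = 2354 × 1.895 = 4460 lbmol/h.
N₂ fed = 4460 × 79/21 = 16780 lbmol/h.
Fuel reacted = 0.984 × 523 → ξ = 514.6 lbmol/h.
Outlet (n = n₀ + ν ξ):
  C₃H₆: 523 − 1(514.6) = 8.368
  O₂: 4460 − 4.5(514.6) = 2144
  N₂: 16780 (inert)
  CO₂: 0 + 3(514.6) = 1544
  H₂O: 0 + 3(514.6) = 1544
Total out = 22020 lbmol/h; y_CO₂ = 1544 / 22020 = 0.07012.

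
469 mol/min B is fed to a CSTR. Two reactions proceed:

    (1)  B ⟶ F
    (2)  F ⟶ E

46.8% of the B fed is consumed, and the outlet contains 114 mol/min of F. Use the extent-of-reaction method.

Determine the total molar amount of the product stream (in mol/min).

Conversion of B: B consumed = 1ξ₁ = 0.468 × 469 → ξ₁ = 219.5 mol/min.
F balance: n_F = 0 + 1ξ₁ − 1ξ₂ = 114 → ξ₂ = (1·219.5 − 114)/1 = 105.5 mol/min.
Outlet amounts (n = n₀ + Σ ν·ξ):
  B: 469 − 1(219.5) = 249.5
  F: 0 + 1(219.5) − 1(105.5) = 114
  E: 0 + 1(105.5) = 105.5
Total out = 249.5 + 114 + 105.5 = 469 mol/min.

469 mol/min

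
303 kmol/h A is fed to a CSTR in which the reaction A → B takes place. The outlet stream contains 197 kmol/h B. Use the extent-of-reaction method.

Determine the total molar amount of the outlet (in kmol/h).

For B: n = n₀ + 1ξ → 197 = 0 + 1ξ, giving ξ = 197 kmol/h.
Outlet amounts (n = n₀ + ν ξ):
  A: 303 − 1(197) = 106
  B: 0 + 1(197) = 197
Total out = 106 + 197 = 303 kmol/h.

303 kmol/h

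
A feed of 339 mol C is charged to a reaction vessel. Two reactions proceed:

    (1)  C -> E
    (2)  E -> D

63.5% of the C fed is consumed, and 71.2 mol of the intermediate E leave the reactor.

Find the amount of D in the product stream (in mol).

Conversion of C: C consumed = 1ξ₁ = 0.635 × 339 → ξ₁ = 215.3 mol.
E balance: n_E = 0 + 1ξ₁ − 1ξ₂ = 71.2 → ξ₂ = (1·215.3 − 71.2)/1 = 144.1 mol.
Outlet amounts (n = n₀ + Σ ν·ξ):
  C: 339 − 1(215.3) = 123.7
  E: 0 + 1(215.3) − 1(144.1) = 71.2
  D: 0 + 1(144.1) = 144.1

144 mol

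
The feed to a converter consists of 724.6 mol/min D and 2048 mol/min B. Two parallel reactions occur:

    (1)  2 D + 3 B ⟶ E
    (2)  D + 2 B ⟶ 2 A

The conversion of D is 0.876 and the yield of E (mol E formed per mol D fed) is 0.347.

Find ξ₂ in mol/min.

ξ₂ = 132 mol/min

Yield of E: 1ξ₁ / 724.6 = 0.347 → ξ₁ = 251.4 mol/min.
Conversion of D: 2ξ₁ + 1ξ₂ = 0.876 × 724.6 = 634.7 → ξ₂ = 131.9 mol/min.
Outlet amounts (n = n₀ + Σ ν·ξ):
  D: 724.6 − 2(251.4) − 1(131.9) = 89.85
  B: 2048 − 3(251.4) − 2(131.9) = 1030
  E: 0 + 1(251.4) = 251.4
  A: 0 + 2(131.9) = 263.8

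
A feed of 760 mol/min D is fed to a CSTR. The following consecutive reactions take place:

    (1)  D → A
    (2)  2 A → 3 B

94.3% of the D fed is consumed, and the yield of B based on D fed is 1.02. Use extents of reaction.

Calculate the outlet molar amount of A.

Conversion of D: D consumed = 1ξ₁ = 0.943 × 760 → ξ₁ = 716.7 mol/min.
Yield of B: 3ξ₂ / 760 = 1.02 → ξ₂ = 258.4 mol/min.
Outlet amounts (n = n₀ + Σ ν·ξ):
  D: 760 − 1(716.7) = 43.32
  A: 0 + 1(716.7) − 2(258.4) = 199.9
  B: 0 + 3(258.4) = 775.2

200 mol/min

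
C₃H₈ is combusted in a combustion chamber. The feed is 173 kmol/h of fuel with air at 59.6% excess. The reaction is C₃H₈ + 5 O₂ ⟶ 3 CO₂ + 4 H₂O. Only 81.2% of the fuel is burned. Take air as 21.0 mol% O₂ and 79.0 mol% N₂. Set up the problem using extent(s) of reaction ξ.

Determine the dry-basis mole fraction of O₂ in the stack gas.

0.107

Stoichiometric O₂ = 5 × 173 = 865 kmol/h; O₂ fed = 865 × 1.596 = 1381 kmol/h.
N₂ fed = 1381 × 79/21 = 5193 kmol/h.
Fuel reacted = 0.812 × 173 → ξ = 140.5 kmol/h.
Outlet (n = n₀ + ν ξ):
  C₃H₈: 173 − 1(140.5) = 32.52
  O₂: 1381 − 5(140.5) = 678.2
  N₂: 5193 (inert)
  CO₂: 0 + 3(140.5) = 421.4
  H₂O: 0 + 4(140.5) = 561.9
Dry total = 6326 kmol/h; y_O₂ (dry) = 678.2 / 6326 = 0.1072.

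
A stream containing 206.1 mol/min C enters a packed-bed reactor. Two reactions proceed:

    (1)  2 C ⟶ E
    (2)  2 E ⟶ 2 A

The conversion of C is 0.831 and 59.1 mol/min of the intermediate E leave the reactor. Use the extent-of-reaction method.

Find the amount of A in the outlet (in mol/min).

26.5 mol/min

Conversion of C: C consumed = 2ξ₁ = 0.831 × 206.1 → ξ₁ = 85.63 mol/min.
E balance: n_E = 0 + 1ξ₁ − 2ξ₂ = 59.1 → ξ₂ = (1·85.63 − 59.1)/2 = 13.27 mol/min.
Outlet amounts (n = n₀ + Σ ν·ξ):
  C: 206.1 − 2(85.63) = 34.83
  E: 0 + 1(85.63) − 2(13.27) = 59.1
  A: 0 + 2(13.27) = 26.53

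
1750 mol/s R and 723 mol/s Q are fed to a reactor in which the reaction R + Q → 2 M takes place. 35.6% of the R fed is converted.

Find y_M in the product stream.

0.504

R reacted = 0.356 × 1750 = 623 mol/s; ν_R = −1, so ξ = 623/1 = 623 mol/s.
Outlet amounts (n = n₀ + ν ξ):
  R: 1750 − 1(623) = 1127
  Q: 723 − 1(623) = 100
  M: 0 + 2(623) = 1246
Total out = 2473 mol/s; y_M = 1246 / 2473 = 0.5038.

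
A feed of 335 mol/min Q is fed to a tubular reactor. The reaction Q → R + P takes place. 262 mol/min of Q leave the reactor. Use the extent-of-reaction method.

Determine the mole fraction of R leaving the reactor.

0.179

For Q: n = n₀ − 1ξ → 262 = 335 − 1ξ, giving ξ = 73 mol/min.
Outlet amounts (n = n₀ + ν ξ):
  Q: 335 − 1(73) = 262
  R: 0 + 1(73) = 73
  P: 0 + 1(73) = 73
Total out = 408 mol/min; y_R = 73 / 408 = 0.1789.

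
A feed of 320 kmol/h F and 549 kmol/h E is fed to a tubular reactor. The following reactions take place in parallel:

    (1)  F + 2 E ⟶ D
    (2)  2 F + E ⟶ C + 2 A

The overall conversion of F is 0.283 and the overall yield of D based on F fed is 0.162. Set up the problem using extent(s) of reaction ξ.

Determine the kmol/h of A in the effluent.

Yield of D: 1ξ₁ / 320 = 0.162 → ξ₁ = 51.84 kmol/h.
Conversion of F: 1ξ₁ + 2ξ₂ = 0.283 × 320 = 90.56 → ξ₂ = 19.36 kmol/h.
Outlet amounts (n = n₀ + Σ ν·ξ):
  F: 320 − 1(51.84) − 2(19.36) = 229.4
  E: 549 − 2(51.84) − 1(19.36) = 426
  D: 0 + 1(51.84) = 51.84
  C: 0 + 1(19.36) = 19.36
  A: 0 + 2(19.36) = 38.72

38.7 kmol/h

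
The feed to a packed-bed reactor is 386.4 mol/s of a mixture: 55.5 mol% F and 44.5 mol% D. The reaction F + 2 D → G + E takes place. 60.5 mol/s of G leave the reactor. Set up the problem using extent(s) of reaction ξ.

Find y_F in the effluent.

0.472

For G: n = n₀ + 1ξ → 60.5 = 0 + 1ξ, giving ξ = 60.5 mol/s.
Outlet amounts (n = n₀ + ν ξ):
  F: 214.5 − 1(60.5) = 154
  D: 171.9 − 2(60.5) = 50.95
  G: 0 + 1(60.5) = 60.5
  E: 0 + 1(60.5) = 60.5
Total out = 325.9 mol/s; y_F = 154 / 325.9 = 0.4724.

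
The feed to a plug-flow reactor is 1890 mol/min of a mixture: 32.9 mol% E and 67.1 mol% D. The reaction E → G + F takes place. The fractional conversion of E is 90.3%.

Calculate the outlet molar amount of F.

561 mol/min

E reacted = 0.903 × 621.8 = 561.5 mol/min; ν_E = −1, so ξ = 561.5/1 = 561.5 mol/min.
Outlet amounts (n = n₀ + ν ξ):
  E: 621.8 − 1(561.5) = 60.32
  G: 0 + 1(561.5) = 561.5
  F: 0 + 1(561.5) = 561.5
  D: 1268 (inert)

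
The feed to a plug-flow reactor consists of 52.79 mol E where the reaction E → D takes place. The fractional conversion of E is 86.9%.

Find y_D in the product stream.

0.869

E reacted = 0.869 × 52.79 = 45.87 mol; ν_E = −1, so ξ = 45.87/1 = 45.87 mol.
Outlet amounts (n = n₀ + ν ξ):
  E: 52.79 − 1(45.87) = 6.915
  D: 0 + 1(45.87) = 45.87
Total out = 52.79 mol; y_D = 45.87 / 52.79 = 0.869.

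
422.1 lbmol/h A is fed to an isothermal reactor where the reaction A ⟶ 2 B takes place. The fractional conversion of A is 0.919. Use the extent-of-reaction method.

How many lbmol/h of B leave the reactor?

776 lbmol/h

A reacted = 0.919 × 422.1 = 387.9 lbmol/h; ν_A = −1, so ξ = 387.9/1 = 387.9 lbmol/h.
Outlet amounts (n = n₀ + ν ξ):
  A: 422.1 − 1(387.9) = 34.19
  B: 0 + 2(387.9) = 775.8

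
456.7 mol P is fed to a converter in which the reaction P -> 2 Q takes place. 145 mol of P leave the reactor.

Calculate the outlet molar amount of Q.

For P: n = n₀ − 1ξ → 145 = 456.7 − 1ξ, giving ξ = 311.7 mol.
Outlet amounts (n = n₀ + ν ξ):
  P: 456.7 − 1(311.7) = 145
  Q: 0 + 2(311.7) = 623.4

623 mol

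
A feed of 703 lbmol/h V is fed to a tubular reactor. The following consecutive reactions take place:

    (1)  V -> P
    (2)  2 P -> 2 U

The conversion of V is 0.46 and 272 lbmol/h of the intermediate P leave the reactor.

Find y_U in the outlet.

0.0731

Conversion of V: V consumed = 1ξ₁ = 0.46 × 703 → ξ₁ = 323.4 lbmol/h.
P balance: n_P = 0 + 1ξ₁ − 2ξ₂ = 272 → ξ₂ = (1·323.4 − 272)/2 = 25.69 lbmol/h.
Outlet amounts (n = n₀ + Σ ν·ξ):
  V: 703 − 1(323.4) = 379.6
  P: 0 + 1(323.4) − 2(25.69) = 272
  U: 0 + 2(25.69) = 51.38
Total out = 703 lbmol/h; y_U = 51.38 / 703 = 0.07309.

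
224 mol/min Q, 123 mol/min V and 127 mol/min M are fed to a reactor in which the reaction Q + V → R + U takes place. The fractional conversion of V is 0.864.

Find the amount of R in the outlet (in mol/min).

106 mol/min

V reacted = 0.864 × 123 = 106.3 mol/min; ν_V = −1, so ξ = 106.3/1 = 106.3 mol/min.
Outlet amounts (n = n₀ + ν ξ):
  Q: 224 − 1(106.3) = 117.7
  V: 123 − 1(106.3) = 16.73
  R: 0 + 1(106.3) = 106.3
  U: 0 + 1(106.3) = 106.3
  M: 127 (inert)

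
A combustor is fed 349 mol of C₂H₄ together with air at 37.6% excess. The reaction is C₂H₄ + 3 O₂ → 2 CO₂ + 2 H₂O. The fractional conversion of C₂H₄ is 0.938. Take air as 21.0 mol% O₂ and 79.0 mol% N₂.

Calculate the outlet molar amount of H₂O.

655 mol

Stoichiometric O₂ = 3 × 349 = 1047 mol; O₂ fed = 1047 × 1.376 = 1441 mol.
N₂ fed = 1441 × 79/21 = 5420 mol.
Fuel reacted = 0.938 × 349 → ξ = 327.4 mol.
Outlet (n = n₀ + ν ξ):
  C₂H₄: 349 − 1(327.4) = 21.64
  O₂: 1441 − 3(327.4) = 458.6
  N₂: 5420 (inert)
  CO₂: 0 + 2(327.4) = 654.7
  H₂O: 0 + 2(327.4) = 654.7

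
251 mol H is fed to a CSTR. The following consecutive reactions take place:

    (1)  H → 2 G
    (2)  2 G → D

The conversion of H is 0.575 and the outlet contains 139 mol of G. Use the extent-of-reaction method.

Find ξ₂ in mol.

Conversion of H: H consumed = 1ξ₁ = 0.575 × 251 → ξ₁ = 144.3 mol.
G balance: n_G = 0 + 2ξ₁ − 2ξ₂ = 139 → ξ₂ = (2·144.3 − 139)/2 = 74.82 mol.
Outlet amounts (n = n₀ + Σ ν·ξ):
  H: 251 − 1(144.3) = 106.7
  G: 0 + 2(144.3) − 2(74.82) = 139
  D: 0 + 1(74.82) = 74.82

ξ₂ = 74.8 mol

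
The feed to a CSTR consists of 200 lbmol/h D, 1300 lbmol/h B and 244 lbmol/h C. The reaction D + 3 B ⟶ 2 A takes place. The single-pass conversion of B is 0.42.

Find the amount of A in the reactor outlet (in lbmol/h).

B reacted = 0.42 × 1300 = 546 lbmol/h; ν_B = −3, so ξ = 546/3 = 182 lbmol/h.
Outlet amounts (n = n₀ + ν ξ):
  D: 200 − 1(182) = 18
  B: 1300 − 3(182) = 754
  A: 0 + 2(182) = 364
  C: 244 (inert)

364 lbmol/h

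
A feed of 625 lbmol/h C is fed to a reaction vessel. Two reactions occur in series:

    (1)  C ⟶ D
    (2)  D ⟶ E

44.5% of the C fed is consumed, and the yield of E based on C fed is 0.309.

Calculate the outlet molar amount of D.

Conversion of C: C consumed = 1ξ₁ = 0.445 × 625 → ξ₁ = 278.1 lbmol/h.
Yield of E: 1ξ₂ / 625 = 0.309 → ξ₂ = 193.1 lbmol/h.
Outlet amounts (n = n₀ + Σ ν·ξ):
  C: 625 − 1(278.1) = 346.9
  D: 0 + 1(278.1) − 1(193.1) = 85
  E: 0 + 1(193.1) = 193.1

85 lbmol/h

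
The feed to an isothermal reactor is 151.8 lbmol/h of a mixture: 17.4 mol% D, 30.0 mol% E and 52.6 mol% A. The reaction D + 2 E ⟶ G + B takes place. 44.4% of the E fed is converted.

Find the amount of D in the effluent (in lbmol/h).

E reacted = 0.444 × 45.54 = 20.22 lbmol/h; ν_E = −2, so ξ = 20.22/2 = 10.11 lbmol/h.
Outlet amounts (n = n₀ + ν ξ):
  D: 26.41 − 1(10.11) = 16.3
  E: 45.54 − 2(10.11) = 25.32
  G: 0 + 1(10.11) = 10.11
  B: 0 + 1(10.11) = 10.11
  A: 79.85 (inert)

16.3 lbmol/h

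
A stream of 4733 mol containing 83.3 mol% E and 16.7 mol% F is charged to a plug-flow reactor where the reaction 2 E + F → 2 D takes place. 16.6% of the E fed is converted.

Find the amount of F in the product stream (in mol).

463 mol

E reacted = 0.166 × 3943 = 654.5 mol; ν_E = −2, so ξ = 654.5/2 = 327.2 mol.
Outlet amounts (n = n₀ + ν ξ):
  E: 3943 − 2(327.2) = 3288
  F: 790.4 − 1(327.2) = 463.2
  D: 0 + 2(327.2) = 654.5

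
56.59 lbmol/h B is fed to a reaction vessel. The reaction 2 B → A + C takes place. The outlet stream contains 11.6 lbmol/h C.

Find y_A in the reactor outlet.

0.205

For C: n = n₀ + 1ξ → 11.6 = 0 + 1ξ, giving ξ = 11.6 lbmol/h.
Outlet amounts (n = n₀ + ν ξ):
  B: 56.59 − 2(11.6) = 33.39
  A: 0 + 1(11.6) = 11.6
  C: 0 + 1(11.6) = 11.6
Total out = 56.59 lbmol/h; y_A = 11.6 / 56.59 = 0.205.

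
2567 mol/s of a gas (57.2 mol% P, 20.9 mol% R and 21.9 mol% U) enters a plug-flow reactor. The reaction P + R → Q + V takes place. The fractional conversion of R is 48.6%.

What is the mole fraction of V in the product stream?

0.102

R reacted = 0.486 × 536.5 = 260.7 mol/s; ν_R = −1, so ξ = 260.7/1 = 260.7 mol/s.
Outlet amounts (n = n₀ + ν ξ):
  P: 1468 − 1(260.7) = 1208
  R: 536.5 − 1(260.7) = 275.8
  Q: 0 + 1(260.7) = 260.7
  V: 0 + 1(260.7) = 260.7
  U: 562.2 (inert)
Total out = 2567 mol/s; y_V = 260.7 / 2567 = 0.1016.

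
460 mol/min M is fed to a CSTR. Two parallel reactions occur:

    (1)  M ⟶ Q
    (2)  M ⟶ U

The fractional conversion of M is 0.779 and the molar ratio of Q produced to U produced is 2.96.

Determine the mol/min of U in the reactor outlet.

Conversion of M: M consumed = 0.779 × 460 = 358.3 mol/min = 1ξ₁ + 1ξ₂.
Selectivity: 1ξ₁ / (1ξ₂) = 2.96 → ξ₁ = 2.96 ξ₂.
Substitute: (1·2.96 + 1) ξ₂ = 358.3 → ξ₂ = 90.49 mol/min, ξ₁ = 267.9 mol/min.
Outlet amounts (n = n₀ + Σ ν·ξ):
  M: 460 − 1(267.9) − 1(90.49) = 101.7
  Q: 0 + 1(267.9) = 267.9
  U: 0 + 1(90.49) = 90.49

90.5 mol/min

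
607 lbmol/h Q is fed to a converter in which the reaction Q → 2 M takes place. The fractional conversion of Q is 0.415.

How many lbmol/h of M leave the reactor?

504 lbmol/h

Q reacted = 0.415 × 607 = 251.9 lbmol/h; ν_Q = −1, so ξ = 251.9/1 = 251.9 lbmol/h.
Outlet amounts (n = n₀ + ν ξ):
  Q: 607 − 1(251.9) = 355.1
  M: 0 + 2(251.9) = 503.8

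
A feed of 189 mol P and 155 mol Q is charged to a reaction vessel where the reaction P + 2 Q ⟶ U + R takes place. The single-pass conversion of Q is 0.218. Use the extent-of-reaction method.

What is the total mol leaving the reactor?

327 mol

Q reacted = 0.218 × 155 = 33.79 mol; ν_Q = −2, so ξ = 33.79/2 = 16.89 mol.
Outlet amounts (n = n₀ + ν ξ):
  P: 189 − 1(16.89) = 172.1
  Q: 155 − 2(16.89) = 121.2
  U: 0 + 1(16.89) = 16.89
  R: 0 + 1(16.89) = 16.89
Total out = 172.1 + 121.2 + 16.89 + 16.89 = 327.1 mol.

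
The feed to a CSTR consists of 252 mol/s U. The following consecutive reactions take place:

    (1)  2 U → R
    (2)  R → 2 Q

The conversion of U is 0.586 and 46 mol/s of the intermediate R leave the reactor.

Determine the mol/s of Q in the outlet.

55.7 mol/s

Conversion of U: U consumed = 2ξ₁ = 0.586 × 252 → ξ₁ = 73.84 mol/s.
R balance: n_R = 0 + 1ξ₁ − 1ξ₂ = 46 → ξ₂ = (1·73.84 − 46)/1 = 27.84 mol/s.
Outlet amounts (n = n₀ + Σ ν·ξ):
  U: 252 − 2(73.84) = 104.3
  R: 0 + 1(73.84) − 1(27.84) = 46
  Q: 0 + 2(27.84) = 55.67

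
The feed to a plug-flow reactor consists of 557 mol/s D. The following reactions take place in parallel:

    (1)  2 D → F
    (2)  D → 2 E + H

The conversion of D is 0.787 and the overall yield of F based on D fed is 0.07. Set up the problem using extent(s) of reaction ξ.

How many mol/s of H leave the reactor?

Yield of F: 1ξ₁ / 557 = 0.07 → ξ₁ = 38.99 mol/s.
Conversion of D: 2ξ₁ + 1ξ₂ = 0.787 × 557 = 438.4 → ξ₂ = 360.4 mol/s.
Outlet amounts (n = n₀ + Σ ν·ξ):
  D: 557 − 2(38.99) − 1(360.4) = 118.6
  F: 0 + 1(38.99) = 38.99
  E: 0 + 2(360.4) = 720.8
  H: 0 + 1(360.4) = 360.4

360 mol/s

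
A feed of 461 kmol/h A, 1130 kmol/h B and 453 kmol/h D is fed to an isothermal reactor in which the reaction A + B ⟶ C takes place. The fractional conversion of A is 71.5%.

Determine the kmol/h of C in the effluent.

A reacted = 0.715 × 461 = 329.6 kmol/h; ν_A = −1, so ξ = 329.6/1 = 329.6 kmol/h.
Outlet amounts (n = n₀ + ν ξ):
  A: 461 − 1(329.6) = 131.4
  B: 1130 − 1(329.6) = 800.4
  C: 0 + 1(329.6) = 329.6
  D: 453 (inert)

330 kmol/h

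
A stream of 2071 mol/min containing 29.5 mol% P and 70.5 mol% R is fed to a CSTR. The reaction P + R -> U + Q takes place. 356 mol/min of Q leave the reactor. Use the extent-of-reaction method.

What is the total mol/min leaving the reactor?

2070 mol/min

For Q: n = n₀ + 1ξ → 356 = 0 + 1ξ, giving ξ = 356 mol/min.
Outlet amounts (n = n₀ + ν ξ):
  P: 610.9 − 1(356) = 254.9
  R: 1460 − 1(356) = 1104
  U: 0 + 1(356) = 356
  Q: 0 + 1(356) = 356
Total out = 254.9 + 1104 + 356 + 356 = 2071 mol/min.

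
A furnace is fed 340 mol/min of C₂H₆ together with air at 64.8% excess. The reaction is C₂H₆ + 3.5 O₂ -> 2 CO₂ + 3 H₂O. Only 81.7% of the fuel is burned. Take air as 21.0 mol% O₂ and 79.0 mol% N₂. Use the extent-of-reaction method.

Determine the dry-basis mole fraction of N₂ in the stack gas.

0.821

Stoichiometric O₂ = 3.5 × 340 = 1190 mol/min; O₂ fed = 1190 × 1.648 = 1961 mol/min.
N₂ fed = 1961 × 79/21 = 7378 mol/min.
Fuel reacted = 0.817 × 340 → ξ = 277.8 mol/min.
Outlet (n = n₀ + ν ξ):
  C₂H₆: 340 − 1(277.8) = 62.22
  O₂: 1961 − 3.5(277.8) = 988.9
  N₂: 7378 (inert)
  CO₂: 0 + 2(277.8) = 555.6
  H₂O: 0 + 3(277.8) = 833.3
Dry total = 8984 mol/min; y_N₂ (dry) = 7378 / 8984 = 0.8212.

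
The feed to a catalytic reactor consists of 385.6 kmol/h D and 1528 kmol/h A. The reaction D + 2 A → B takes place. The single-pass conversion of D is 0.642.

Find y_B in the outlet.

D reacted = 0.642 × 385.6 = 247.6 kmol/h; ν_D = −1, so ξ = 247.6/1 = 247.6 kmol/h.
Outlet amounts (n = n₀ + ν ξ):
  D: 385.6 − 1(247.6) = 138
  A: 1528 − 2(247.6) = 1033
  B: 0 + 1(247.6) = 247.6
Total out = 1418 kmol/h; y_B = 247.6 / 1418 = 0.1745.

0.175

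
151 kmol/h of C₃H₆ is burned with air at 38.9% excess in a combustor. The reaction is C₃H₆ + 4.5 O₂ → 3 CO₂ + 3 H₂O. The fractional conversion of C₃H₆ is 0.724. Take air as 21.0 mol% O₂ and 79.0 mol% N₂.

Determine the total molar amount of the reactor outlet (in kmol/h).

Stoichiometric O₂ = 4.5 × 151 = 679.5 kmol/h; O₂ fed = 679.5 × 1.389 = 943.8 kmol/h.
N₂ fed = 943.8 × 79/21 = 3551 kmol/h.
Fuel reacted = 0.724 × 151 → ξ = 109.3 kmol/h.
Outlet (n = n₀ + ν ξ):
  C₃H₆: 151 − 1(109.3) = 41.68
  O₂: 943.8 − 4.5(109.3) = 451.9
  N₂: 3551 (inert)
  CO₂: 0 + 3(109.3) = 328
  H₂O: 0 + 3(109.3) = 328
Total out = 41.68 + 451.9 + 3551 + 328 + 328 = 4700 kmol/h.

4700 kmol/h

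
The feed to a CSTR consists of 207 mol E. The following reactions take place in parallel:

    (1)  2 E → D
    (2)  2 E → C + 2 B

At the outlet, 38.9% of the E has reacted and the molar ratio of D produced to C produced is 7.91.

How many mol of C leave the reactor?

Conversion of E: E consumed = 0.389 × 207 = 80.52 mol = 2ξ₁ + 2ξ₂.
Selectivity: 1ξ₁ / (1ξ₂) = 7.91 → ξ₁ = 7.91 ξ₂.
Substitute: (2·7.91 + 2) ξ₂ = 80.52 → ξ₂ = 4.519 mol, ξ₁ = 35.74 mol.
Outlet amounts (n = n₀ + Σ ν·ξ):
  E: 207 − 2(35.74) − 2(4.519) = 126.5
  D: 0 + 1(35.74) = 35.74
  C: 0 + 1(4.519) = 4.519
  B: 0 + 2(4.519) = 9.037

4.52 mol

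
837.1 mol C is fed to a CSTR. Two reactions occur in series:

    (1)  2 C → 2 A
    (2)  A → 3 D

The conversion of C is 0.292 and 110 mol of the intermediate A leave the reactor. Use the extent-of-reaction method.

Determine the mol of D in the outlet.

Conversion of C: C consumed = 2ξ₁ = 0.292 × 837.1 → ξ₁ = 122.2 mol.
A balance: n_A = 0 + 2ξ₁ − 1ξ₂ = 110 → ξ₂ = (2·122.2 − 110)/1 = 134.4 mol.
Outlet amounts (n = n₀ + Σ ν·ξ):
  C: 837.1 − 2(122.2) = 592.7
  A: 0 + 2(122.2) − 1(134.4) = 110
  D: 0 + 3(134.4) = 403.3

403 mol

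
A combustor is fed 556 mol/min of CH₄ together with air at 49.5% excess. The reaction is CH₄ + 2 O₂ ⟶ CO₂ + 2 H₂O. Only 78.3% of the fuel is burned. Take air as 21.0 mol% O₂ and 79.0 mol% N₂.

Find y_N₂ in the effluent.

Stoichiometric O₂ = 2 × 556 = 1112 mol/min; O₂ fed = 1112 × 1.495 = 1662 mol/min.
N₂ fed = 1662 × 79/21 = 6254 mol/min.
Fuel reacted = 0.783 × 556 → ξ = 435.3 mol/min.
Outlet (n = n₀ + ν ξ):
  CH₄: 556 − 1(435.3) = 120.7
  O₂: 1662 − 2(435.3) = 791.7
  N₂: 6254 (inert)
  CO₂: 0 + 1(435.3) = 435.3
  H₂O: 0 + 2(435.3) = 870.7
Total out = 8472 mol/min; y_N₂ = 6254 / 8472 = 0.7382.

0.738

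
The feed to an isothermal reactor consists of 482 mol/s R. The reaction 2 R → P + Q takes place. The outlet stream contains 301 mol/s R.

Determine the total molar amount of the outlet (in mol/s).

For R: n = n₀ − 2ξ → 301 = 482 − 2ξ, giving ξ = 90.5 mol/s.
Outlet amounts (n = n₀ + ν ξ):
  R: 482 − 2(90.5) = 301
  P: 0 + 1(90.5) = 90.5
  Q: 0 + 1(90.5) = 90.5
Total out = 301 + 90.5 + 90.5 = 482 mol/s.

482 mol/s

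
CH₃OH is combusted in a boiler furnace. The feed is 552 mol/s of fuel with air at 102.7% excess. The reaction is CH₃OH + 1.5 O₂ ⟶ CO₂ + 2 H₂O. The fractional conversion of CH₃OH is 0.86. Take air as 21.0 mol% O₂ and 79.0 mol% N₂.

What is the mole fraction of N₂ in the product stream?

Stoichiometric O₂ = 1.5 × 552 = 828 mol/s; O₂ fed = 828 × 2.027 = 1678 mol/s.
N₂ fed = 1678 × 79/21 = 6314 mol/s.
Fuel reacted = 0.86 × 552 → ξ = 474.7 mol/s.
Outlet (n = n₀ + ν ξ):
  CH₃OH: 552 − 1(474.7) = 77.28
  O₂: 1678 − 1.5(474.7) = 966.3
  N₂: 6314 (inert)
  CO₂: 0 + 1(474.7) = 474.7
  H₂O: 0 + 2(474.7) = 949.4
Total out = 8782 mol/s; y_N₂ = 6314 / 8782 = 0.719.

0.719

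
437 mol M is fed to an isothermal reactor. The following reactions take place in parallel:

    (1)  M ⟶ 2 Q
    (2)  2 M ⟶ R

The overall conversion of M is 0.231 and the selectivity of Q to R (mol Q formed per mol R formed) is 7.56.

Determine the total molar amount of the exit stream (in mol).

486 mol

Conversion of M: M consumed = 0.231 × 437 = 100.9 mol = 1ξ₁ + 2ξ₂.
Selectivity: 2ξ₁ / (1ξ₂) = 7.56 → ξ₁ = 3.78 ξ₂.
Substitute: (1·3.78 + 2) ξ₂ = 100.9 → ξ₂ = 17.46 mol, ξ₁ = 66.02 mol.
Outlet amounts (n = n₀ + Σ ν·ξ):
  M: 437 − 1(66.02) − 2(17.46) = 336.1
  Q: 0 + 2(66.02) = 132
  R: 0 + 1(17.46) = 17.46
Total out = 336.1 + 132 + 17.46 = 485.6 mol.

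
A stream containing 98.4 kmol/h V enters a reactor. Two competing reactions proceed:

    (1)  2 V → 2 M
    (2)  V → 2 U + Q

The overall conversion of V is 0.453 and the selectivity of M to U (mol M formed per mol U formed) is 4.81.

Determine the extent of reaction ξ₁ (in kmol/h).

Conversion of V: V consumed = 0.453 × 98.4 = 44.58 kmol/h = 2ξ₁ + 1ξ₂.
Selectivity: 2ξ₁ / (2ξ₂) = 4.81 → ξ₁ = 4.81 ξ₂.
Substitute: (2·4.81 + 1) ξ₂ = 44.58 → ξ₂ = 4.197 kmol/h, ξ₁ = 20.19 kmol/h.
Outlet amounts (n = n₀ + Σ ν·ξ):
  V: 98.4 − 2(20.19) − 1(4.197) = 53.82
  M: 0 + 2(20.19) = 40.38
  U: 0 + 2(4.197) = 8.395
  Q: 0 + 1(4.197) = 4.197

ξ₁ = 20.2 kmol/h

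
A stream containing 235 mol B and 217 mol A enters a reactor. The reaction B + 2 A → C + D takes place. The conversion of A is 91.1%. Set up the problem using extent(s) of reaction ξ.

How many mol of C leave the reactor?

98.8 mol

A reacted = 0.911 × 217 = 197.7 mol; ν_A = −2, so ξ = 197.7/2 = 98.84 mol.
Outlet amounts (n = n₀ + ν ξ):
  B: 235 − 1(98.84) = 136.2
  A: 217 − 2(98.84) = 19.31
  C: 0 + 1(98.84) = 98.84
  D: 0 + 1(98.84) = 98.84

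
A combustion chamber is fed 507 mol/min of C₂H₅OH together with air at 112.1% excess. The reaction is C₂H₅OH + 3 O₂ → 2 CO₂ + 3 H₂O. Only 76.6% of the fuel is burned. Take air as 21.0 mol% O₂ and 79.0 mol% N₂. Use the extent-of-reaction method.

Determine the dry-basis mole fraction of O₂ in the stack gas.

0.137

Stoichiometric O₂ = 3 × 507 = 1521 mol/min; O₂ fed = 1521 × 2.121 = 3226 mol/min.
N₂ fed = 3226 × 79/21 = 12140 mol/min.
Fuel reacted = 0.766 × 507 → ξ = 388.4 mol/min.
Outlet (n = n₀ + ν ξ):
  C₂H₅OH: 507 − 1(388.4) = 118.6
  O₂: 3226 − 3(388.4) = 2061
  N₂: 12140 (inert)
  CO₂: 0 + 2(388.4) = 776.7
  H₂O: 0 + 3(388.4) = 1165
Dry total = 15090 mol/min; y_O₂ (dry) = 2061 / 15090 = 0.1366.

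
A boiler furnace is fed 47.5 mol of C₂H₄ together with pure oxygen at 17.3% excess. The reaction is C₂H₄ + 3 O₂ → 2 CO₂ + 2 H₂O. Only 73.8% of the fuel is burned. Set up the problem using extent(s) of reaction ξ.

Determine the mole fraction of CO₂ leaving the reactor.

Stoichiometric O₂ = 3 × 47.5 = 142.5 mol; O₂ fed = 142.5 × 1.173 = 167.2 mol.
Fuel reacted = 0.738 × 47.5 → ξ = 35.05 mol.
Outlet (n = n₀ + ν ξ):
  C₂H₄: 47.5 − 1(35.05) = 12.45
  O₂: 167.2 − 3(35.05) = 61.99
  CO₂: 0 + 2(35.05) = 70.11
  H₂O: 0 + 2(35.05) = 70.11
Total out = 214.7 mol; y_CO₂ = 70.11 / 214.7 = 0.3266.

0.327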